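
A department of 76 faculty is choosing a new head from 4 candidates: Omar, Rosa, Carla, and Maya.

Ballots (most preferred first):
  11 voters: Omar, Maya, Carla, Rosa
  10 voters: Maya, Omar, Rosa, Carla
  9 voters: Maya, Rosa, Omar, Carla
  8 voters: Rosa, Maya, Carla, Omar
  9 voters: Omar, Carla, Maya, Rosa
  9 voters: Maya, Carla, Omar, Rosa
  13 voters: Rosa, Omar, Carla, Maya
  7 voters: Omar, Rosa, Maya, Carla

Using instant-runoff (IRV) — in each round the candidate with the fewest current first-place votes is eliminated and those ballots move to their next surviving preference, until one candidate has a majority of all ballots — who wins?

Round 1: Omar 27, Rosa 21, Carla 0, Maya 28. Carla eliminated.
Round 2: Omar 27, Rosa 21, Maya 28. Rosa eliminated.
Round 3: Omar 40, Maya 36. Omar has a majority (≥39).

Omar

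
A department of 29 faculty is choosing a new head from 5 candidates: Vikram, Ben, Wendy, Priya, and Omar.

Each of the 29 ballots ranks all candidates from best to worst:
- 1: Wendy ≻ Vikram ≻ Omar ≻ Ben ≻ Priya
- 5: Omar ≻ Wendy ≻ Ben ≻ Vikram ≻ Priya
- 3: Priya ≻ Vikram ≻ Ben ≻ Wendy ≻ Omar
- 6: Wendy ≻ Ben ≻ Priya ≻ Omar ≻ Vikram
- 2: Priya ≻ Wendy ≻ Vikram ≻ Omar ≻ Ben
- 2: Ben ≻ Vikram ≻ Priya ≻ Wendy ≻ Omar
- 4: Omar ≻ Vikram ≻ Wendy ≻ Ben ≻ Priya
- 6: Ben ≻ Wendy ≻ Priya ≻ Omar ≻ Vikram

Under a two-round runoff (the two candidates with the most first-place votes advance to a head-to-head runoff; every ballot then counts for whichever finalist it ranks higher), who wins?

Round 1 first-place votes: Vikram 0, Ben 8, Wendy 7, Priya 5, Omar 9. Omar and Ben advance.
Runoff: Omar is ranked above Ben on 12 ballots, Ben above Omar on 17.

Ben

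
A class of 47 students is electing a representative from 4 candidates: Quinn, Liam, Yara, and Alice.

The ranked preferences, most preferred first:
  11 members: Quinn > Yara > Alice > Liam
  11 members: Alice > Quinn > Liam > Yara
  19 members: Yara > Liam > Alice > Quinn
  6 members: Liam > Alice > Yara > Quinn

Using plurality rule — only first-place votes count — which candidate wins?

First-place votes: Quinn 11, Liam 6, Yara 19, Alice 11.

Yara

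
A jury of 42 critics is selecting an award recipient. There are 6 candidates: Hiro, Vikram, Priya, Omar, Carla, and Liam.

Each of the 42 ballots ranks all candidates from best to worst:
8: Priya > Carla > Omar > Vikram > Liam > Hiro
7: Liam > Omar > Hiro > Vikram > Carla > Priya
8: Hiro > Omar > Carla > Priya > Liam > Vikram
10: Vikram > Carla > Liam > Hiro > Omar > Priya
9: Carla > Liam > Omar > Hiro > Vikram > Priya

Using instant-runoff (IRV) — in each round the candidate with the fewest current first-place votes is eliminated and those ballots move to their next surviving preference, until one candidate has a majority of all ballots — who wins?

Carla

Round 1: Hiro 8, Vikram 10, Priya 8, Omar 0, Carla 9, Liam 7. Omar eliminated.
Round 2: Hiro 8, Vikram 10, Priya 8, Carla 9, Liam 7. Liam eliminated.
Round 3: Hiro 15, Vikram 10, Priya 8, Carla 9. Priya eliminated.
Round 4: Hiro 15, Vikram 10, Carla 17. Vikram eliminated.
Round 5: Hiro 15, Carla 27. Carla has a majority (≥22).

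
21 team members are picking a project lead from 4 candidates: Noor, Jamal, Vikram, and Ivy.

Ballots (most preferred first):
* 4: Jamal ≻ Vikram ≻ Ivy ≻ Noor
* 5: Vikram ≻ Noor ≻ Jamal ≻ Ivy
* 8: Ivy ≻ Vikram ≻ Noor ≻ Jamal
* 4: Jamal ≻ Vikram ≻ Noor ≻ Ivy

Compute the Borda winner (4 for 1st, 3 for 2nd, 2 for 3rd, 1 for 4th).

Noor: 4×1 + 5×3 + 8×2 + 4×2 = 43
Jamal: 4×4 + 5×2 + 8×1 + 4×4 = 50
Vikram: 4×3 + 5×4 + 8×3 + 4×3 = 68
Ivy: 4×2 + 5×1 + 8×4 + 4×1 = 49

Vikram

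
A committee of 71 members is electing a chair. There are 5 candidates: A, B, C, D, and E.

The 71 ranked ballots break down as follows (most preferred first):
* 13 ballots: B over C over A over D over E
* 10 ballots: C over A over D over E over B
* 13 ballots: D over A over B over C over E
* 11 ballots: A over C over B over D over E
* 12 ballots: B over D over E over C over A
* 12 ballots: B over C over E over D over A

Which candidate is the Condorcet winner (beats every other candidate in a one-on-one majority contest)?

B

B vs A: 37–34
B vs C: 50–21
B vs D: 48–23
B vs E: 61–10
B beats every other candidate.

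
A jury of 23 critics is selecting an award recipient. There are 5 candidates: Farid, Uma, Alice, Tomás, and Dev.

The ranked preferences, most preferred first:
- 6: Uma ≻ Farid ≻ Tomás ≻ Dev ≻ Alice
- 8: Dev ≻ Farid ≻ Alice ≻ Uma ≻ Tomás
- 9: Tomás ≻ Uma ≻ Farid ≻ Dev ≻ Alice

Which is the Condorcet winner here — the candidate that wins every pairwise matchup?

Uma vs Farid: 15–8
Uma vs Alice: 15–8
Uma vs Tomás: 14–9
Uma vs Dev: 15–8
Uma beats every other candidate.

Uma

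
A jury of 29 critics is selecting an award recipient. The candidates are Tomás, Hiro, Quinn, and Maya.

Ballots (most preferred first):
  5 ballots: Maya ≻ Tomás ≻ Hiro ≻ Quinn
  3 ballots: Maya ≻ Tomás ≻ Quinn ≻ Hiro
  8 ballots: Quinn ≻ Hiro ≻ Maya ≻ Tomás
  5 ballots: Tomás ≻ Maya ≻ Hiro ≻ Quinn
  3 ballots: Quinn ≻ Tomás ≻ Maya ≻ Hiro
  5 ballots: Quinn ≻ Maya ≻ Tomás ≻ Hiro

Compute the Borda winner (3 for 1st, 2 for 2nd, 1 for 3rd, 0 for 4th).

Maya

Tomás: 5×2 + 3×2 + 8×0 + 5×3 + 3×2 + 5×1 = 42
Hiro: 5×1 + 3×0 + 8×2 + 5×1 + 3×0 + 5×0 = 26
Quinn: 5×0 + 3×1 + 8×3 + 5×0 + 3×3 + 5×3 = 51
Maya: 5×3 + 3×3 + 8×1 + 5×2 + 3×1 + 5×2 = 55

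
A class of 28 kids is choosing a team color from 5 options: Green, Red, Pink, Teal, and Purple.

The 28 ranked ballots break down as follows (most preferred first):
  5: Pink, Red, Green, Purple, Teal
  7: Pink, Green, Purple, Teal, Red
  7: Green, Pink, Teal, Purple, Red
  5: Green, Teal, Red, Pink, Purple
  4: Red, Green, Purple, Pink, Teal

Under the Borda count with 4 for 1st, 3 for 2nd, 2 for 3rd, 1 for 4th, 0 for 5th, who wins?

Green

Green: 5×2 + 7×3 + 7×4 + 5×4 + 4×3 = 91
Red: 5×3 + 7×0 + 7×0 + 5×2 + 4×4 = 41
Pink: 5×4 + 7×4 + 7×3 + 5×1 + 4×1 = 78
Teal: 5×0 + 7×1 + 7×2 + 5×3 + 4×0 = 36
Purple: 5×1 + 7×2 + 7×1 + 5×0 + 4×2 = 34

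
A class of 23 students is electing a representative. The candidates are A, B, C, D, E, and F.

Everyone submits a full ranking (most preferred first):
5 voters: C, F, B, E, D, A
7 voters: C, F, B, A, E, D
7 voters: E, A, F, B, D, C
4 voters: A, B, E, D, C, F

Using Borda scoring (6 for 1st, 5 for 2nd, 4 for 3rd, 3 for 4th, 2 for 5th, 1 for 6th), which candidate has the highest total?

F

A: 5×1 + 7×3 + 7×5 + 4×6 = 85
B: 5×4 + 7×4 + 7×3 + 4×5 = 89
C: 5×6 + 7×6 + 7×1 + 4×2 = 87
D: 5×2 + 7×1 + 7×2 + 4×3 = 43
E: 5×3 + 7×2 + 7×6 + 4×4 = 87
F: 5×5 + 7×5 + 7×4 + 4×1 = 92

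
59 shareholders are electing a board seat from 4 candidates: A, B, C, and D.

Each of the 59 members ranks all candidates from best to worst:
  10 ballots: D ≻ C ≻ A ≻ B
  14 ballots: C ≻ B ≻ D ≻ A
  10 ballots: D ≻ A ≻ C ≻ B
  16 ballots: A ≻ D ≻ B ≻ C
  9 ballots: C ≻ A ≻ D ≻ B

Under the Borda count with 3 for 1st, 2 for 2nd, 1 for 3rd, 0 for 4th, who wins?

D

A: 10×1 + 14×0 + 10×2 + 16×3 + 9×2 = 96
B: 10×0 + 14×2 + 10×0 + 16×1 + 9×0 = 44
C: 10×2 + 14×3 + 10×1 + 16×0 + 9×3 = 99
D: 10×3 + 14×1 + 10×3 + 16×2 + 9×1 = 115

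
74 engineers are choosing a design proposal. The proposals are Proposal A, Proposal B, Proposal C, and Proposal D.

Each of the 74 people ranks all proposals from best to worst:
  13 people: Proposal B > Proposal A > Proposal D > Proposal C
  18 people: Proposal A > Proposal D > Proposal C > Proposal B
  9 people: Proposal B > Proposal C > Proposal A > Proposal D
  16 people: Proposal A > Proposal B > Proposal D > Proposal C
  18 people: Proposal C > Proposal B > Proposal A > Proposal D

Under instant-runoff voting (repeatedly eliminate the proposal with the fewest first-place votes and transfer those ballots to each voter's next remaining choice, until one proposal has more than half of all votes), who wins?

Round 1: Proposal A 34, Proposal B 22, Proposal C 18, Proposal D 0. Proposal D eliminated.
Round 2: Proposal A 34, Proposal B 22, Proposal C 18. Proposal C eliminated.
Round 3: Proposal A 34, Proposal B 40. Proposal B has a majority (≥38).

Proposal B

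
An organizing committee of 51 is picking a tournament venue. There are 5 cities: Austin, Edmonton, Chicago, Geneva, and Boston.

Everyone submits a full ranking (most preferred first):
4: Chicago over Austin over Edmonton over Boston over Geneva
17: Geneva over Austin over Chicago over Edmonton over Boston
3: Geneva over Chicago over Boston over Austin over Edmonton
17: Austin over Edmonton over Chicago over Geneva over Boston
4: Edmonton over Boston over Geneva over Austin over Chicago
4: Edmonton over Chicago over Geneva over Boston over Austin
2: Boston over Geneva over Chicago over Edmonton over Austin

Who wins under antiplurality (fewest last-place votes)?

Last-place votes: Austin 6, Edmonton 3, Chicago 4, Geneva 4, Boston 34.

Edmonton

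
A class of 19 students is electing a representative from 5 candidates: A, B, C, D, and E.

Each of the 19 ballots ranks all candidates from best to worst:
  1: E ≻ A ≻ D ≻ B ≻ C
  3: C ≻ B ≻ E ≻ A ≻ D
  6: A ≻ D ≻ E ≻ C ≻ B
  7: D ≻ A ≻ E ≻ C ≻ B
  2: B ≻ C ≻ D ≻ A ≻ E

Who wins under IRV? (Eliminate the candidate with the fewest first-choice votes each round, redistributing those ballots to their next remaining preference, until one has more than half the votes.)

A

Round 1: A 6, B 2, C 3, D 7, E 1. E eliminated.
Round 2: A 7, B 2, C 3, D 7. B eliminated.
Round 3: A 7, C 5, D 7. C eliminated.
Round 4: A 10, D 9. A has a majority (≥10).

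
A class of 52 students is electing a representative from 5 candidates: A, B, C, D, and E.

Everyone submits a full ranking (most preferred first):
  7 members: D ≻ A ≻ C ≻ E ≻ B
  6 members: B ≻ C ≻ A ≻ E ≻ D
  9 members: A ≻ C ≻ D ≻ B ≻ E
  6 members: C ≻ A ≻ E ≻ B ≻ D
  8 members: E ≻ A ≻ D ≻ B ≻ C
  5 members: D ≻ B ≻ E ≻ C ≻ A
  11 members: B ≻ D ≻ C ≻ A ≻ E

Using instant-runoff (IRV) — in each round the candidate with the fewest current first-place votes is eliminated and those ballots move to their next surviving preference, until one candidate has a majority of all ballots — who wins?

Round 1: A 9, B 17, C 6, D 12, E 8. C eliminated.
Round 2: A 15, B 17, D 12, E 8. E eliminated.
Round 3: A 23, B 17, D 12. D eliminated.
Round 4: A 30, B 22. A has a majority (≥27).

A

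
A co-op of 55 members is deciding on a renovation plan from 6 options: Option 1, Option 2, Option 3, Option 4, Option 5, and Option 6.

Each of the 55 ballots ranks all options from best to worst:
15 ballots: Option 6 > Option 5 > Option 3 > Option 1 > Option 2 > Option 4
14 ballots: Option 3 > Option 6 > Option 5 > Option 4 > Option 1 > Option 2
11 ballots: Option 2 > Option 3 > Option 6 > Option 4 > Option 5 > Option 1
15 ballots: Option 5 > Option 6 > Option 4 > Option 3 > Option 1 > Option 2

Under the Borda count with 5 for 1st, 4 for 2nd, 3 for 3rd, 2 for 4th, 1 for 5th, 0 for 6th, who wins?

Option 6

Option 1: 15×2 + 14×1 + 11×0 + 15×1 = 59
Option 2: 15×1 + 14×0 + 11×5 + 15×0 = 70
Option 3: 15×3 + 14×5 + 11×4 + 15×2 = 189
Option 4: 15×0 + 14×2 + 11×2 + 15×3 = 95
Option 5: 15×4 + 14×3 + 11×1 + 15×5 = 188
Option 6: 15×5 + 14×4 + 11×3 + 15×4 = 224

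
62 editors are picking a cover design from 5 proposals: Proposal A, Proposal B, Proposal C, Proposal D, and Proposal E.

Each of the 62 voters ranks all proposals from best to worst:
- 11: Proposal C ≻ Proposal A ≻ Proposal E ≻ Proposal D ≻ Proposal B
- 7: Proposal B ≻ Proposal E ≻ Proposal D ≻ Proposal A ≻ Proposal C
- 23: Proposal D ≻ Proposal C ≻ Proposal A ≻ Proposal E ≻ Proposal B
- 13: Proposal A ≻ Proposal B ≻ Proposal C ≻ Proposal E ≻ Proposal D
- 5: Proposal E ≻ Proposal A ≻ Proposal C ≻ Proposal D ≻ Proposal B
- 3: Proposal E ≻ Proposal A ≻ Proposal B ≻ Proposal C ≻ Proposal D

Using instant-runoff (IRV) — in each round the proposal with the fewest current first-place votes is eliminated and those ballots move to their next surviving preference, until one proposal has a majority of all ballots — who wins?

Round 1: Proposal A 13, Proposal B 7, Proposal C 11, Proposal D 23, Proposal E 8. Proposal B eliminated.
Round 2: Proposal A 13, Proposal C 11, Proposal D 23, Proposal E 15. Proposal C eliminated.
Round 3: Proposal A 24, Proposal D 23, Proposal E 15. Proposal E eliminated.
Round 4: Proposal A 32, Proposal D 30. Proposal A has a majority (≥32).

Proposal A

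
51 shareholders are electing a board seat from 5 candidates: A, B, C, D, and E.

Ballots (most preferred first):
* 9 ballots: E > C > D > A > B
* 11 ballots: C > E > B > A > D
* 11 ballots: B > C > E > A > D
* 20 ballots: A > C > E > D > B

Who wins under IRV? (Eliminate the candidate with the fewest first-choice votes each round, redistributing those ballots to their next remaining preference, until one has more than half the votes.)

Round 1: A 20, B 11, C 11, D 0, E 9. D eliminated.
Round 2: A 20, B 11, C 11, E 9. E eliminated.
Round 3: A 20, B 11, C 20. B eliminated.
Round 4: A 20, C 31. C has a majority (≥26).

C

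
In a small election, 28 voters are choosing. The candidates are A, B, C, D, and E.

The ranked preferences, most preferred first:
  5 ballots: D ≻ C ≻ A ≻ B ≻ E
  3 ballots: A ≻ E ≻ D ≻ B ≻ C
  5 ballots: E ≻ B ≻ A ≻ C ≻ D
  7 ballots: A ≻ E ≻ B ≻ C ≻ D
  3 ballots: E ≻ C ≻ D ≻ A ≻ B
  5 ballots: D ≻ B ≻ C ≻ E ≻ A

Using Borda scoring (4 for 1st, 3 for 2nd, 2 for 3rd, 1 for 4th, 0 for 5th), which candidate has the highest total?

A: 5×2 + 3×4 + 5×2 + 7×4 + 3×1 + 5×0 = 63
B: 5×1 + 3×1 + 5×3 + 7×2 + 3×0 + 5×3 = 52
C: 5×3 + 3×0 + 5×1 + 7×1 + 3×3 + 5×2 = 46
D: 5×4 + 3×2 + 5×0 + 7×0 + 3×2 + 5×4 = 52
E: 5×0 + 3×3 + 5×4 + 7×3 + 3×4 + 5×1 = 67

E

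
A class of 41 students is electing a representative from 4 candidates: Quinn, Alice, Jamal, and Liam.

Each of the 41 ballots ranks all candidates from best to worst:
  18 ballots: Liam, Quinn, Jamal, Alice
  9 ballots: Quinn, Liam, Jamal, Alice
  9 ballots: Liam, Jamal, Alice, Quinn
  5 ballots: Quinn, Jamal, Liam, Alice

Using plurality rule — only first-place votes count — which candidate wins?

Liam

First-place votes: Quinn 14, Alice 0, Jamal 0, Liam 27.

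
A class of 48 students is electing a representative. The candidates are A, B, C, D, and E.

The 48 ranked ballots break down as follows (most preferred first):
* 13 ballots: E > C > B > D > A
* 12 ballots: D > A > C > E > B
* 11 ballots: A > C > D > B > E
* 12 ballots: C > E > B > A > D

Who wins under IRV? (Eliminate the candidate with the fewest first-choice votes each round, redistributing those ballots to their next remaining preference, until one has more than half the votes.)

C

Round 1: A 11, B 0, C 12, D 12, E 13. B eliminated.
Round 2: A 11, C 12, D 12, E 13. A eliminated.
Round 3: C 23, D 12, E 13. D eliminated.
Round 4: C 35, E 13. C has a majority (≥25).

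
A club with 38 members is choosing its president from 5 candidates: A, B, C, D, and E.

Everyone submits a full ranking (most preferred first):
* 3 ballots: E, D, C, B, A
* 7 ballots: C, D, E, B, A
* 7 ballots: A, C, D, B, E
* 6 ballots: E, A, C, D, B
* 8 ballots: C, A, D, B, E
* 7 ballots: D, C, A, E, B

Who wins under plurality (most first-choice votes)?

C

First-place votes: A 7, B 0, C 15, D 7, E 9.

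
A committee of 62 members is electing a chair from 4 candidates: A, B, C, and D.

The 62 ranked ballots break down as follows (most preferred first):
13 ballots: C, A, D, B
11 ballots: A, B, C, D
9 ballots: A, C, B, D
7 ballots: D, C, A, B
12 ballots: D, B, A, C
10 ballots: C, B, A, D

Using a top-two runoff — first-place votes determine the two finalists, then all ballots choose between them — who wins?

Round 1 first-place votes: A 20, B 0, C 23, D 19. C and A advance.
Runoff: C is ranked above A on 30 ballots, A above C on 32.

A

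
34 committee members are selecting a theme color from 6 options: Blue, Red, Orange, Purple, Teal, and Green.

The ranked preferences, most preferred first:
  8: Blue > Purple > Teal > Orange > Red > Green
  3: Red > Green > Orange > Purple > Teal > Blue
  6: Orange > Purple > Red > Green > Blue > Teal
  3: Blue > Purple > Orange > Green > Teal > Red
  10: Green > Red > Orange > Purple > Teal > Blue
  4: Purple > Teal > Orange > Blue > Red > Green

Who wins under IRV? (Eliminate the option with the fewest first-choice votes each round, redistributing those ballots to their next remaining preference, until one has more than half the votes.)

Green

Round 1: Blue 11, Red 3, Orange 6, Purple 4, Teal 0, Green 10. Teal eliminated.
Round 2: Blue 11, Red 3, Orange 6, Purple 4, Green 10. Red eliminated.
Round 3: Blue 11, Orange 6, Purple 4, Green 13. Purple eliminated.
Round 4: Blue 11, Orange 10, Green 13. Orange eliminated.
Round 5: Blue 15, Green 19. Green has a majority (≥18).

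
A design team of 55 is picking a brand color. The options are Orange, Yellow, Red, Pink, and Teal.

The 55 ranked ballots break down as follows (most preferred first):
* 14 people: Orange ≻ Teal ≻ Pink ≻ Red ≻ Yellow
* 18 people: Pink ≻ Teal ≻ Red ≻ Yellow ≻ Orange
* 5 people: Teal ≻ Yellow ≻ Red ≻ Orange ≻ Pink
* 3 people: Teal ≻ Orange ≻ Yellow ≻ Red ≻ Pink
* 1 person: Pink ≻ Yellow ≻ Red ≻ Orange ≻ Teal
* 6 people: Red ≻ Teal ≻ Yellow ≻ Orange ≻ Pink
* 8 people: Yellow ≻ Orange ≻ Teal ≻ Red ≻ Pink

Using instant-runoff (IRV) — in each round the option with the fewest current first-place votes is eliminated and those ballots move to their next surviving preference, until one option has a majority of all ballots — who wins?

Orange

Round 1: Orange 14, Yellow 8, Red 6, Pink 19, Teal 8. Red eliminated.
Round 2: Orange 14, Yellow 8, Pink 19, Teal 14. Yellow eliminated.
Round 3: Orange 22, Pink 19, Teal 14. Teal eliminated.
Round 4: Orange 36, Pink 19. Orange has a majority (≥28).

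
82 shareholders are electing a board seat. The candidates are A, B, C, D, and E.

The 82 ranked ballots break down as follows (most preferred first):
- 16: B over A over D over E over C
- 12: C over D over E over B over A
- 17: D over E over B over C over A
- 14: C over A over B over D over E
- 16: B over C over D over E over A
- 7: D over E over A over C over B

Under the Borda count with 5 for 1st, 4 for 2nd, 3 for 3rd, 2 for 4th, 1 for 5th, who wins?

D

A: 16×4 + 12×1 + 17×1 + 14×4 + 16×1 + 7×3 = 186
B: 16×5 + 12×2 + 17×3 + 14×3 + 16×5 + 7×1 = 284
C: 16×1 + 12×5 + 17×2 + 14×5 + 16×4 + 7×2 = 258
D: 16×3 + 12×4 + 17×5 + 14×2 + 16×3 + 7×5 = 292
E: 16×2 + 12×3 + 17×4 + 14×1 + 16×2 + 7×4 = 210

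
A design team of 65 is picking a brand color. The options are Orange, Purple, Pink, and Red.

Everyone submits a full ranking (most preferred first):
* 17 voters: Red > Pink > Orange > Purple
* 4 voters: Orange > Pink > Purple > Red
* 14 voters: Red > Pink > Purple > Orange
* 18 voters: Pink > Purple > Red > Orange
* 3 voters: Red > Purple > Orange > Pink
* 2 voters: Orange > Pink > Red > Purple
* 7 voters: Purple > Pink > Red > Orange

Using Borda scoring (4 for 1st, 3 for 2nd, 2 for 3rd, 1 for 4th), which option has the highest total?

Orange: 17×2 + 4×4 + 14×1 + 18×1 + 3×2 + 2×4 + 7×1 = 103
Purple: 17×1 + 4×2 + 14×2 + 18×3 + 3×3 + 2×1 + 7×4 = 146
Pink: 17×3 + 4×3 + 14×3 + 18×4 + 3×1 + 2×3 + 7×3 = 207
Red: 17×4 + 4×1 + 14×4 + 18×2 + 3×4 + 2×2 + 7×2 = 194

Pink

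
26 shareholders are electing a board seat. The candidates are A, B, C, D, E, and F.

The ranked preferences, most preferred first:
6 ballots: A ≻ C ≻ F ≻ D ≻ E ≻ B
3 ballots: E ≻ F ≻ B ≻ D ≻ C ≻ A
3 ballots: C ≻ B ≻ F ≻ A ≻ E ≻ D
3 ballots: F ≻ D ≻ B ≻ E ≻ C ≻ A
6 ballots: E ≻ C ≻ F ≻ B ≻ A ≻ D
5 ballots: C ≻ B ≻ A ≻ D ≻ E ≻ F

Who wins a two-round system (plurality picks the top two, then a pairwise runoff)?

C

Round 1 first-place votes: A 6, B 0, C 8, D 0, E 9, F 3. E and C advance.
Runoff: E is ranked above C on 12 ballots, C above E on 14.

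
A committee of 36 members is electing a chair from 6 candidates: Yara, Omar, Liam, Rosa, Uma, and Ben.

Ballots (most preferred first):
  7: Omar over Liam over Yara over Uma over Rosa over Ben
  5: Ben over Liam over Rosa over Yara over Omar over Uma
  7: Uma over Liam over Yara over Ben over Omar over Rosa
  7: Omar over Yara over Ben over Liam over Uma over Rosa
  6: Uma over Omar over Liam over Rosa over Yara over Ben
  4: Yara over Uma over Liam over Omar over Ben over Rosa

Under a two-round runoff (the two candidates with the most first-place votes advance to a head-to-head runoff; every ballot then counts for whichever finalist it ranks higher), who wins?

Round 1 first-place votes: Yara 4, Omar 14, Liam 0, Rosa 0, Uma 13, Ben 5. Omar and Uma advance.
Runoff: Omar is ranked above Uma on 19 ballots, Uma above Omar on 17.

Omar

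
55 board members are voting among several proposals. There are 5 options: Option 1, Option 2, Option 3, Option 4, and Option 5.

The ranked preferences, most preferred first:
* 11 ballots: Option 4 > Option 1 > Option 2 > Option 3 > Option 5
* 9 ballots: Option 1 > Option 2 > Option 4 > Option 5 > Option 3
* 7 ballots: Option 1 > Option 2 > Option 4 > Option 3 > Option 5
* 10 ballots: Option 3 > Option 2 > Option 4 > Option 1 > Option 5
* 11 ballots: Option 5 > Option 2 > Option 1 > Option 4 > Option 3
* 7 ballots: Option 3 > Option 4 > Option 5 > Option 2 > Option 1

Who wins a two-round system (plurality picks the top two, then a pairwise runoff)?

Round 1 first-place votes: Option 1 16, Option 2 0, Option 3 17, Option 4 11, Option 5 11. Option 3 and Option 1 advance.
Runoff: Option 3 is ranked above Option 1 on 17 ballots, Option 1 above Option 3 on 38.

Option 1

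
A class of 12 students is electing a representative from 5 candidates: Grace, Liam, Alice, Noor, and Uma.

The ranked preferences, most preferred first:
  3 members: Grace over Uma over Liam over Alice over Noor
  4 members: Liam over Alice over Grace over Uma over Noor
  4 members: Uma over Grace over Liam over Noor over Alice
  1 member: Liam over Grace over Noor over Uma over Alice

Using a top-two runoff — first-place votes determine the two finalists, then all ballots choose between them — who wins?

Uma

Round 1 first-place votes: Grace 3, Liam 5, Alice 0, Noor 0, Uma 4. Liam and Uma advance.
Runoff: Liam is ranked above Uma on 5 ballots, Uma above Liam on 7.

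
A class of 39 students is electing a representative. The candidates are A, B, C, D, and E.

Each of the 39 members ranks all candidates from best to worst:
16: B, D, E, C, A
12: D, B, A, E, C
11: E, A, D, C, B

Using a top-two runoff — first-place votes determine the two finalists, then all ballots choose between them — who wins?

Round 1 first-place votes: A 0, B 16, C 0, D 12, E 11. B and D advance.
Runoff: B is ranked above D on 16 ballots, D above B on 23.

D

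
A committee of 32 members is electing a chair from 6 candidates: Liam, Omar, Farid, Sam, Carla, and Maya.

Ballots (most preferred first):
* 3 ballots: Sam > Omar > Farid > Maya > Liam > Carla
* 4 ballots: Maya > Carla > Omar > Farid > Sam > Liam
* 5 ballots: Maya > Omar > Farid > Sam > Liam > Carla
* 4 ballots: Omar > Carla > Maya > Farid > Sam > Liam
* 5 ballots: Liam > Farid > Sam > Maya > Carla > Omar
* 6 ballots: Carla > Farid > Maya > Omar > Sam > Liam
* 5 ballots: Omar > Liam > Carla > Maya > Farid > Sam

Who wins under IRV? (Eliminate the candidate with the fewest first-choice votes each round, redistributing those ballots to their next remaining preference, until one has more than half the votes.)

Maya

Round 1: Liam 5, Omar 9, Farid 0, Sam 3, Carla 6, Maya 9. Farid eliminated.
Round 2: Liam 5, Omar 9, Sam 3, Carla 6, Maya 9. Sam eliminated.
Round 3: Liam 5, Omar 12, Carla 6, Maya 9. Liam eliminated.
Round 4: Omar 12, Carla 6, Maya 14. Carla eliminated.
Round 5: Omar 12, Maya 20. Maya has a majority (≥17).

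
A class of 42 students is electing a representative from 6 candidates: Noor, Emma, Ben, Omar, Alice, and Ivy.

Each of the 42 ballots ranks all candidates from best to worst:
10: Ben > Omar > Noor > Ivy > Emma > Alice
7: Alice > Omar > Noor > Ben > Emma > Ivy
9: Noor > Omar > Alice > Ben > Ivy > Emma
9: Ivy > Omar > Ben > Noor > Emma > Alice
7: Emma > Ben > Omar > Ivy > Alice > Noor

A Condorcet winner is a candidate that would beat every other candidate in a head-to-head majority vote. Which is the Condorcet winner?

Omar

Omar vs Noor: 33–9
Omar vs Emma: 35–7
Omar vs Ben: 25–17
Omar vs Alice: 35–7
Omar vs Ivy: 33–9
Omar beats every other candidate.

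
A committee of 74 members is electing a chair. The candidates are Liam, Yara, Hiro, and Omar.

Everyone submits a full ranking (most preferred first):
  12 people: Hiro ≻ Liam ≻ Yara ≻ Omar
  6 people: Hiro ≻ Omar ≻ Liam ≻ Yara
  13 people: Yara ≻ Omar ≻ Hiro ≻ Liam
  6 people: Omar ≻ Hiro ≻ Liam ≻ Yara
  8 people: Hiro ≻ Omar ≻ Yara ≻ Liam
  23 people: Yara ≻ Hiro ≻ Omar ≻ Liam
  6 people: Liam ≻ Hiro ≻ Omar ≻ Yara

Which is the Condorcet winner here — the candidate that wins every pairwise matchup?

Hiro vs Liam: 68–6
Hiro vs Yara: 38–36
Hiro vs Omar: 55–19
Hiro beats every other candidate.

Hiro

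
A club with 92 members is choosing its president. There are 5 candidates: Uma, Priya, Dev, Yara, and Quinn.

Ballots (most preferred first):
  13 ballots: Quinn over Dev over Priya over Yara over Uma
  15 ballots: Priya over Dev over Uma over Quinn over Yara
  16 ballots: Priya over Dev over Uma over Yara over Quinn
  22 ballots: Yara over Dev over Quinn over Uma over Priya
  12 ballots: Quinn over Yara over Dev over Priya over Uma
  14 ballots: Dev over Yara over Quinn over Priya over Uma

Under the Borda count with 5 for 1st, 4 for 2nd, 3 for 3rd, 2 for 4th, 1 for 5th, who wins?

Uma: 13×1 + 15×3 + 16×3 + 22×2 + 12×1 + 14×1 = 176
Priya: 13×3 + 15×5 + 16×5 + 22×1 + 12×2 + 14×2 = 268
Dev: 13×4 + 15×4 + 16×4 + 22×4 + 12×3 + 14×5 = 370
Yara: 13×2 + 15×1 + 16×2 + 22×5 + 12×4 + 14×4 = 287
Quinn: 13×5 + 15×2 + 16×1 + 22×3 + 12×5 + 14×3 = 279

Dev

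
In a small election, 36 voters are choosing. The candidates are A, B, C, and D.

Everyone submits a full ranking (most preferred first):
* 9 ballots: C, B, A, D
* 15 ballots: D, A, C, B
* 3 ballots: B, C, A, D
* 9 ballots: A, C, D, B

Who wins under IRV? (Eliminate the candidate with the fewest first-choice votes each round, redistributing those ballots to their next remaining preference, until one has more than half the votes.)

Round 1: A 9, B 3, C 9, D 15. B eliminated.
Round 2: A 9, C 12, D 15. A eliminated.
Round 3: C 21, D 15. C has a majority (≥19).

C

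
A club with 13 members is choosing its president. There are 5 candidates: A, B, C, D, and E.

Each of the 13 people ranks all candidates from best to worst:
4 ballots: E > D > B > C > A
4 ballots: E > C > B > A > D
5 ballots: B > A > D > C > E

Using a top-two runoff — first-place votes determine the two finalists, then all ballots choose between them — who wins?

E

Round 1 first-place votes: A 0, B 5, C 0, D 0, E 8. E and B advance.
Runoff: E is ranked above B on 8 ballots, B above E on 5.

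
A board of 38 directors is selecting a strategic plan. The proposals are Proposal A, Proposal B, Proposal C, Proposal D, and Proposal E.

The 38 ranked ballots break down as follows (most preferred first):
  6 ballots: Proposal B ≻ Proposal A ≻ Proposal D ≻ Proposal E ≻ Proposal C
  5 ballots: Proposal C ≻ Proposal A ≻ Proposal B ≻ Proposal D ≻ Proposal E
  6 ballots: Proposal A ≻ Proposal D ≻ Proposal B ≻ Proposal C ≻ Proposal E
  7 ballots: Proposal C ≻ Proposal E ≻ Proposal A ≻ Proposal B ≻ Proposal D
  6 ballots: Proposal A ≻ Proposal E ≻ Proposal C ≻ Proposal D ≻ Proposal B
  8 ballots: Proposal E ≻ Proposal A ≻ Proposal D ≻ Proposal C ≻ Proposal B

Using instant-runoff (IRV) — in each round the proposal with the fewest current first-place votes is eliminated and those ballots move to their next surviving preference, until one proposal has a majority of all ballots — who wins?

Round 1: Proposal A 12, Proposal B 6, Proposal C 12, Proposal D 0, Proposal E 8. Proposal D eliminated.
Round 2: Proposal A 12, Proposal B 6, Proposal C 12, Proposal E 8. Proposal B eliminated.
Round 3: Proposal A 18, Proposal C 12, Proposal E 8. Proposal E eliminated.
Round 4: Proposal A 26, Proposal C 12. Proposal A has a majority (≥20).

Proposal A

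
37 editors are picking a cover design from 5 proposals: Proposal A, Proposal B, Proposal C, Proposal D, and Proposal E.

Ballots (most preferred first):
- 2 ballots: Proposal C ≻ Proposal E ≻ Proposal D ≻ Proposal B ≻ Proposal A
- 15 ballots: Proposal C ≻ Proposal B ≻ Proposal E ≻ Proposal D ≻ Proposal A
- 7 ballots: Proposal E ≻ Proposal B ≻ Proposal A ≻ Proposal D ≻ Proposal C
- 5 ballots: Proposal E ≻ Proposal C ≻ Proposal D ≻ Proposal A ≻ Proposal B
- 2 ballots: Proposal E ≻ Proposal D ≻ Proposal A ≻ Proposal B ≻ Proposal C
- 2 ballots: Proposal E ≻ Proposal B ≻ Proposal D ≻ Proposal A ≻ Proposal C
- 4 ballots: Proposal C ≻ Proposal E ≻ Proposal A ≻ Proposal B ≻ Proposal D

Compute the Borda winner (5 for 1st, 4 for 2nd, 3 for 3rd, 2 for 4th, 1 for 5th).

Proposal E

Proposal A: 2×1 + 15×1 + 7×3 + 5×2 + 2×3 + 2×2 + 4×3 = 70
Proposal B: 2×2 + 15×4 + 7×4 + 5×1 + 2×2 + 2×4 + 4×2 = 117
Proposal C: 2×5 + 15×5 + 7×1 + 5×4 + 2×1 + 2×1 + 4×5 = 136
Proposal D: 2×3 + 15×2 + 7×2 + 5×3 + 2×4 + 2×3 + 4×1 = 83
Proposal E: 2×4 + 15×3 + 7×5 + 5×5 + 2×5 + 2×5 + 4×4 = 149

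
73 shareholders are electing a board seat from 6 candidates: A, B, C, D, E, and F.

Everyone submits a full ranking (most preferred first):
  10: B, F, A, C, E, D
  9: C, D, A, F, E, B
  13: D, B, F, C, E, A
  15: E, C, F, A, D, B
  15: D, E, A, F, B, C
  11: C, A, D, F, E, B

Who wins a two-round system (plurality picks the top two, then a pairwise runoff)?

Round 1 first-place votes: A 0, B 10, C 20, D 28, E 15, F 0. D and C advance.
Runoff: D is ranked above C on 28 ballots, C above D on 45.

C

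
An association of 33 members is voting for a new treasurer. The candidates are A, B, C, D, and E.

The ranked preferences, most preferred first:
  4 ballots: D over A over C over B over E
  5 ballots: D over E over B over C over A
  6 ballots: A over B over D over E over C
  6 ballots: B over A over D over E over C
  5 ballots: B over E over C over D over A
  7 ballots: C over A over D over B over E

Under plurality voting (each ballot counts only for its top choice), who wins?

B

First-place votes: A 6, B 11, C 7, D 9, E 0.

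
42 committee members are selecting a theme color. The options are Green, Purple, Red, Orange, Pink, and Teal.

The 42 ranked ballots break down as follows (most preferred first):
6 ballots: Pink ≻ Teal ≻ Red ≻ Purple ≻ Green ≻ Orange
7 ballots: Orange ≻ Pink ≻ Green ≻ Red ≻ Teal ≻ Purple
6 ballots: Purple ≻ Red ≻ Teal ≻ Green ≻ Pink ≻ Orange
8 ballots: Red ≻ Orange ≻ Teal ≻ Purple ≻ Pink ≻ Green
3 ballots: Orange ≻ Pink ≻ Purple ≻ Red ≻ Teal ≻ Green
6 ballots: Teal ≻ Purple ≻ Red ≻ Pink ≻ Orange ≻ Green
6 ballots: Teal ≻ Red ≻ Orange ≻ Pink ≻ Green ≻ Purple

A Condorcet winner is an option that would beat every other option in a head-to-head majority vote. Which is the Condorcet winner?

Red

Red vs Green: 35–7
Red vs Purple: 27–15
Red vs Orange: 32–10
Red vs Pink: 26–16
Red vs Teal: 24–18
Red beats every other option.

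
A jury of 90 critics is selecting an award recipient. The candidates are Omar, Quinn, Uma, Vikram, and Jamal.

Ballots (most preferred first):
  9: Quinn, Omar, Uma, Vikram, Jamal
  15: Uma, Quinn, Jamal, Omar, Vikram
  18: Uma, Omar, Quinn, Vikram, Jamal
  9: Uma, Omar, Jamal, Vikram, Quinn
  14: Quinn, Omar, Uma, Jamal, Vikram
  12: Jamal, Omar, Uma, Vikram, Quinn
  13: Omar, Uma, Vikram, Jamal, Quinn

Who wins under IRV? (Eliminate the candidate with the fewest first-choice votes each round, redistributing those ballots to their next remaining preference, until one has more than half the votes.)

Omar

Round 1: Omar 13, Quinn 23, Uma 42, Vikram 0, Jamal 12. Vikram eliminated.
Round 2: Omar 13, Quinn 23, Uma 42, Jamal 12. Jamal eliminated.
Round 3: Omar 25, Quinn 23, Uma 42. Quinn eliminated.
Round 4: Omar 48, Uma 42. Omar has a majority (≥46).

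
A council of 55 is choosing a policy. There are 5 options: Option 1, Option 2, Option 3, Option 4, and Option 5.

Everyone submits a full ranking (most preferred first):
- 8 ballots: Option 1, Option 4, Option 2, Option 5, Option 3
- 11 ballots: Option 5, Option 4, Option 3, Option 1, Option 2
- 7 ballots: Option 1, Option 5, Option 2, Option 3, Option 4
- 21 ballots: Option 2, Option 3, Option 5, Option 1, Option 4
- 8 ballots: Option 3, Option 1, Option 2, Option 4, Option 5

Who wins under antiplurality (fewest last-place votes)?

Option 1

Last-place votes: Option 1 0, Option 2 11, Option 3 8, Option 4 28, Option 5 8.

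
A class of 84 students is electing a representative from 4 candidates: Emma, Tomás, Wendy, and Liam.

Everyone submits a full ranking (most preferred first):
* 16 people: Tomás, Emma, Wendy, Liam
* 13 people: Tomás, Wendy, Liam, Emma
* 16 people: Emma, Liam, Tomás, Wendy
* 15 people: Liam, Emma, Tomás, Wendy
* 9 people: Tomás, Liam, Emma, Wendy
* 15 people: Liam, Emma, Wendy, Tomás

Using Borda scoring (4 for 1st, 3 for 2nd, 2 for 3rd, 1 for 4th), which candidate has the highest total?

Liam

Emma: 16×3 + 13×1 + 16×4 + 15×3 + 9×2 + 15×3 = 233
Tomás: 16×4 + 13×4 + 16×2 + 15×2 + 9×4 + 15×1 = 229
Wendy: 16×2 + 13×3 + 16×1 + 15×1 + 9×1 + 15×2 = 141
Liam: 16×1 + 13×2 + 16×3 + 15×4 + 9×3 + 15×4 = 237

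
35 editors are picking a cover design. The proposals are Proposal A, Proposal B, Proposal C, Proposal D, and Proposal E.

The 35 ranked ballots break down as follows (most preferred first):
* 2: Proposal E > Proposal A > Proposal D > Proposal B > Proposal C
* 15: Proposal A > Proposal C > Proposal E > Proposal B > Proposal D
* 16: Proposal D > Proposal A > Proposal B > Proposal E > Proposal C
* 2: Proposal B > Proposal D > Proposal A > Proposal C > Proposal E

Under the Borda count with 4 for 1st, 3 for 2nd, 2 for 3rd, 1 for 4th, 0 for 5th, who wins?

Proposal A: 2×3 + 15×4 + 16×3 + 2×2 = 118
Proposal B: 2×1 + 15×1 + 16×2 + 2×4 = 57
Proposal C: 2×0 + 15×3 + 16×0 + 2×1 = 47
Proposal D: 2×2 + 15×0 + 16×4 + 2×3 = 74
Proposal E: 2×4 + 15×2 + 16×1 + 2×0 = 54

Proposal A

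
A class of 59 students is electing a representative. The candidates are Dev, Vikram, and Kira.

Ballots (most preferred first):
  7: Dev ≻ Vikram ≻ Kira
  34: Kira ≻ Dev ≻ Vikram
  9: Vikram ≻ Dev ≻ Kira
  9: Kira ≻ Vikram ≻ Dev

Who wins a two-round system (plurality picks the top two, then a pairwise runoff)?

Kira

Round 1 first-place votes: Dev 7, Vikram 9, Kira 43. Kira and Vikram advance.
Runoff: Kira is ranked above Vikram on 43 ballots, Vikram above Kira on 16.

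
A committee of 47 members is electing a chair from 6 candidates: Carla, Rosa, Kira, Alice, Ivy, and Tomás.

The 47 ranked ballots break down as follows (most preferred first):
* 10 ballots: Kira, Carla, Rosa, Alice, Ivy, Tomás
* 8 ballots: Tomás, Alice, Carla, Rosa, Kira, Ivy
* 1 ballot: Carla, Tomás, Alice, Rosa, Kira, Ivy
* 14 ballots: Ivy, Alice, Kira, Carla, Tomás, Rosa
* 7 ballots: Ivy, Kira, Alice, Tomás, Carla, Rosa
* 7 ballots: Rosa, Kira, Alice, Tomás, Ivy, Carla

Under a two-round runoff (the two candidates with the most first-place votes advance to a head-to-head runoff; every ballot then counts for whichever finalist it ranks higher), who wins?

Round 1 first-place votes: Carla 1, Rosa 7, Kira 10, Alice 0, Ivy 21, Tomás 8. Ivy and Kira advance.
Runoff: Ivy is ranked above Kira on 21 ballots, Kira above Ivy on 26.

Kira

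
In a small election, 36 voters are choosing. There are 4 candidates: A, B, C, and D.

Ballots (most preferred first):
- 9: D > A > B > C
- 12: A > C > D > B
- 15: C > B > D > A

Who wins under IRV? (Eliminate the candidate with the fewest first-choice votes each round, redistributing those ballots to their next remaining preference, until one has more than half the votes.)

A

Round 1: A 12, B 0, C 15, D 9. B eliminated.
Round 2: A 12, C 15, D 9. D eliminated.
Round 3: A 21, C 15. A has a majority (≥19).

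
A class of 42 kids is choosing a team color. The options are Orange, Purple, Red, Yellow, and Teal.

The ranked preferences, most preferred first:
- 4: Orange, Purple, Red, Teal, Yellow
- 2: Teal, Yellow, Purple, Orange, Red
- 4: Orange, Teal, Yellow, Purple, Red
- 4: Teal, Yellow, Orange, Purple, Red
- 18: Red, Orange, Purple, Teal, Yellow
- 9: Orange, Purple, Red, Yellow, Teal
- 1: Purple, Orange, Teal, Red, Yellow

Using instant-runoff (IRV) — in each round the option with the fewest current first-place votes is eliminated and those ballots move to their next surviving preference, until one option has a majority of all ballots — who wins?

Orange

Round 1: Orange 17, Purple 1, Red 18, Yellow 0, Teal 6. Yellow eliminated.
Round 2: Orange 17, Purple 1, Red 18, Teal 6. Purple eliminated.
Round 3: Orange 18, Red 18, Teal 6. Teal eliminated.
Round 4: Orange 24, Red 18. Orange has a majority (≥22).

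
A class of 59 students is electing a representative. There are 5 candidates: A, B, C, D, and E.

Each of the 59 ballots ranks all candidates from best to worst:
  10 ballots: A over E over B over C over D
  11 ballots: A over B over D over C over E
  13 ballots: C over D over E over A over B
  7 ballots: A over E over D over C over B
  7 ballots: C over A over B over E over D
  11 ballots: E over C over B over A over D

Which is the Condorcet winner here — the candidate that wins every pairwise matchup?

C vs A: 31–28
C vs B: 38–21
C vs D: 41–18
C vs E: 31–28
C beats every other candidate.

C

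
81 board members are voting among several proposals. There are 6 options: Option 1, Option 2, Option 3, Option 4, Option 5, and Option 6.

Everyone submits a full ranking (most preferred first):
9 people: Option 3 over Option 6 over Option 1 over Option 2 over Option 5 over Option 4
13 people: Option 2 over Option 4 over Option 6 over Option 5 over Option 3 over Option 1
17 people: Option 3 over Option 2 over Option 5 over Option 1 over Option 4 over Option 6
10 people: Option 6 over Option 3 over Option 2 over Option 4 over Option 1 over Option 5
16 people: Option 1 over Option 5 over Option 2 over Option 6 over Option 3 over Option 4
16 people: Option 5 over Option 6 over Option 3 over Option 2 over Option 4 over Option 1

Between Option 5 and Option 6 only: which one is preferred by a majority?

Option 5 is ranked above Option 6 on 49 ballots; Option 6 above Option 5 on 32.

Option 5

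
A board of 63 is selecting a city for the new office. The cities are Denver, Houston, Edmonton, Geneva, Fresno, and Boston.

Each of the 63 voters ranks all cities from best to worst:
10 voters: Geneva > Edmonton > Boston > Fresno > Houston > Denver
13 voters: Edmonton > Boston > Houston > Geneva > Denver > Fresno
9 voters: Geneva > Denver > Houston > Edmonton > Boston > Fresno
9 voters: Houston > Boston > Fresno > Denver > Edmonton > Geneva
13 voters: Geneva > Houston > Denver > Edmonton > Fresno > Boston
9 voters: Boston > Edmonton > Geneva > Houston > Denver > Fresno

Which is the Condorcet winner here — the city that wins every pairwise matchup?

Geneva vs Denver: 54–9
Geneva vs Houston: 41–22
Geneva vs Edmonton: 32–31
Geneva vs Fresno: 54–9
Geneva vs Boston: 32–31
Geneva beats every other city.

Geneva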